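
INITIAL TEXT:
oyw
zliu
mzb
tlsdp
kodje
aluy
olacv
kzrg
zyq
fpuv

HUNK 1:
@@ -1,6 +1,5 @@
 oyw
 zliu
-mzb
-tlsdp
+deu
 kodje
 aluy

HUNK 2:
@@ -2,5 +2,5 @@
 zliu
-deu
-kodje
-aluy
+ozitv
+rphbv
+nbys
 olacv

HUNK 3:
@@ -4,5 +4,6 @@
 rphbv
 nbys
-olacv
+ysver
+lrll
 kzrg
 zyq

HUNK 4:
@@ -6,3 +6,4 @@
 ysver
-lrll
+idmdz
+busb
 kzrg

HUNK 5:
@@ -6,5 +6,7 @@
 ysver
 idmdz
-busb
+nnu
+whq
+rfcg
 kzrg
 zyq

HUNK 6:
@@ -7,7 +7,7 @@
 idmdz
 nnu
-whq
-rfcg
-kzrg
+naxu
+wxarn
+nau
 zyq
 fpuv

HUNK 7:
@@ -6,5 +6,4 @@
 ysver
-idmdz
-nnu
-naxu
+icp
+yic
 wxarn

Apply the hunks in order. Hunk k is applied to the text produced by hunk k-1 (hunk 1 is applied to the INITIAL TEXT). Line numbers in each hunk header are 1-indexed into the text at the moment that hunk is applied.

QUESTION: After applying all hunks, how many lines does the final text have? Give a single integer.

Answer: 12

Derivation:
Hunk 1: at line 1 remove [mzb,tlsdp] add [deu] -> 9 lines: oyw zliu deu kodje aluy olacv kzrg zyq fpuv
Hunk 2: at line 2 remove [deu,kodje,aluy] add [ozitv,rphbv,nbys] -> 9 lines: oyw zliu ozitv rphbv nbys olacv kzrg zyq fpuv
Hunk 3: at line 4 remove [olacv] add [ysver,lrll] -> 10 lines: oyw zliu ozitv rphbv nbys ysver lrll kzrg zyq fpuv
Hunk 4: at line 6 remove [lrll] add [idmdz,busb] -> 11 lines: oyw zliu ozitv rphbv nbys ysver idmdz busb kzrg zyq fpuv
Hunk 5: at line 6 remove [busb] add [nnu,whq,rfcg] -> 13 lines: oyw zliu ozitv rphbv nbys ysver idmdz nnu whq rfcg kzrg zyq fpuv
Hunk 6: at line 7 remove [whq,rfcg,kzrg] add [naxu,wxarn,nau] -> 13 lines: oyw zliu ozitv rphbv nbys ysver idmdz nnu naxu wxarn nau zyq fpuv
Hunk 7: at line 6 remove [idmdz,nnu,naxu] add [icp,yic] -> 12 lines: oyw zliu ozitv rphbv nbys ysver icp yic wxarn nau zyq fpuv
Final line count: 12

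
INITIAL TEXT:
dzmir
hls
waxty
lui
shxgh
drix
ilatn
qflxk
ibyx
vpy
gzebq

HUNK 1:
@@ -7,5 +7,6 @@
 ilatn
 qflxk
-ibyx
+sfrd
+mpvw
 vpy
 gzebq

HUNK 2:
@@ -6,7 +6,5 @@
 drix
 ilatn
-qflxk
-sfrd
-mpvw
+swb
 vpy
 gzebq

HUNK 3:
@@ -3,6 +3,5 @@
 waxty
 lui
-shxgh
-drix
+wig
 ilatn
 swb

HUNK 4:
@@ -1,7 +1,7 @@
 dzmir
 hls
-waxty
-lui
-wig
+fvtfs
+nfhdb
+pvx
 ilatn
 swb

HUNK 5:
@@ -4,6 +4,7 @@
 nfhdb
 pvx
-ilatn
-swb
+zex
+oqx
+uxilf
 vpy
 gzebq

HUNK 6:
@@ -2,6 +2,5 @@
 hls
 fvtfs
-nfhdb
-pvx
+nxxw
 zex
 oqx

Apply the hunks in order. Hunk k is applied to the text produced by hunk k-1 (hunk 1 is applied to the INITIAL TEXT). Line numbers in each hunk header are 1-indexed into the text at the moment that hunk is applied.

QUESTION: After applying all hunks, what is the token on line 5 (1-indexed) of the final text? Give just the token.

Answer: zex

Derivation:
Hunk 1: at line 7 remove [ibyx] add [sfrd,mpvw] -> 12 lines: dzmir hls waxty lui shxgh drix ilatn qflxk sfrd mpvw vpy gzebq
Hunk 2: at line 6 remove [qflxk,sfrd,mpvw] add [swb] -> 10 lines: dzmir hls waxty lui shxgh drix ilatn swb vpy gzebq
Hunk 3: at line 3 remove [shxgh,drix] add [wig] -> 9 lines: dzmir hls waxty lui wig ilatn swb vpy gzebq
Hunk 4: at line 1 remove [waxty,lui,wig] add [fvtfs,nfhdb,pvx] -> 9 lines: dzmir hls fvtfs nfhdb pvx ilatn swb vpy gzebq
Hunk 5: at line 4 remove [ilatn,swb] add [zex,oqx,uxilf] -> 10 lines: dzmir hls fvtfs nfhdb pvx zex oqx uxilf vpy gzebq
Hunk 6: at line 2 remove [nfhdb,pvx] add [nxxw] -> 9 lines: dzmir hls fvtfs nxxw zex oqx uxilf vpy gzebq
Final line 5: zex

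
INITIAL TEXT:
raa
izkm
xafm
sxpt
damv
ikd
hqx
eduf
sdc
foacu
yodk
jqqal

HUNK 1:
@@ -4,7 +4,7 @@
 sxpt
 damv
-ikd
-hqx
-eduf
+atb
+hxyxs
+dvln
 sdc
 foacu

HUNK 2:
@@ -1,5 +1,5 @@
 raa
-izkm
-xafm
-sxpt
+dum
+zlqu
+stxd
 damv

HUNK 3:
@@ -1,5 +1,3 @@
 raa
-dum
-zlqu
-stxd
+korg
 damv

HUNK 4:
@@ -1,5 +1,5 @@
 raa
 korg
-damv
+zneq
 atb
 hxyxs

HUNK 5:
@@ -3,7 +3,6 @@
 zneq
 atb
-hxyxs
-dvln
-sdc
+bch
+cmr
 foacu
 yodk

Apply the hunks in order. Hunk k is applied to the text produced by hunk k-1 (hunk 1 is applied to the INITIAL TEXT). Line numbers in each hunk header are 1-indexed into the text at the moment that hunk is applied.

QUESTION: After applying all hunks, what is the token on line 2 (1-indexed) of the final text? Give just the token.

Answer: korg

Derivation:
Hunk 1: at line 4 remove [ikd,hqx,eduf] add [atb,hxyxs,dvln] -> 12 lines: raa izkm xafm sxpt damv atb hxyxs dvln sdc foacu yodk jqqal
Hunk 2: at line 1 remove [izkm,xafm,sxpt] add [dum,zlqu,stxd] -> 12 lines: raa dum zlqu stxd damv atb hxyxs dvln sdc foacu yodk jqqal
Hunk 3: at line 1 remove [dum,zlqu,stxd] add [korg] -> 10 lines: raa korg damv atb hxyxs dvln sdc foacu yodk jqqal
Hunk 4: at line 1 remove [damv] add [zneq] -> 10 lines: raa korg zneq atb hxyxs dvln sdc foacu yodk jqqal
Hunk 5: at line 3 remove [hxyxs,dvln,sdc] add [bch,cmr] -> 9 lines: raa korg zneq atb bch cmr foacu yodk jqqal
Final line 2: korg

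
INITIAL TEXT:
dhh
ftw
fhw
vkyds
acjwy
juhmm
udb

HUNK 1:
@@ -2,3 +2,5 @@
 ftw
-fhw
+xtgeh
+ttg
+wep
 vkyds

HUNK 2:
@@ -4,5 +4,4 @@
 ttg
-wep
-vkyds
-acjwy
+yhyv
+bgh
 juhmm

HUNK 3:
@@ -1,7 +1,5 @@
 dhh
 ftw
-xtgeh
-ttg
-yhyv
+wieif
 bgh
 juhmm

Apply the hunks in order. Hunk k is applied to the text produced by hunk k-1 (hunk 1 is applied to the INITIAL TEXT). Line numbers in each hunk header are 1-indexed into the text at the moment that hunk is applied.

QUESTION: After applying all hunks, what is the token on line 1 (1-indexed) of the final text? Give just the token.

Answer: dhh

Derivation:
Hunk 1: at line 2 remove [fhw] add [xtgeh,ttg,wep] -> 9 lines: dhh ftw xtgeh ttg wep vkyds acjwy juhmm udb
Hunk 2: at line 4 remove [wep,vkyds,acjwy] add [yhyv,bgh] -> 8 lines: dhh ftw xtgeh ttg yhyv bgh juhmm udb
Hunk 3: at line 1 remove [xtgeh,ttg,yhyv] add [wieif] -> 6 lines: dhh ftw wieif bgh juhmm udb
Final line 1: dhh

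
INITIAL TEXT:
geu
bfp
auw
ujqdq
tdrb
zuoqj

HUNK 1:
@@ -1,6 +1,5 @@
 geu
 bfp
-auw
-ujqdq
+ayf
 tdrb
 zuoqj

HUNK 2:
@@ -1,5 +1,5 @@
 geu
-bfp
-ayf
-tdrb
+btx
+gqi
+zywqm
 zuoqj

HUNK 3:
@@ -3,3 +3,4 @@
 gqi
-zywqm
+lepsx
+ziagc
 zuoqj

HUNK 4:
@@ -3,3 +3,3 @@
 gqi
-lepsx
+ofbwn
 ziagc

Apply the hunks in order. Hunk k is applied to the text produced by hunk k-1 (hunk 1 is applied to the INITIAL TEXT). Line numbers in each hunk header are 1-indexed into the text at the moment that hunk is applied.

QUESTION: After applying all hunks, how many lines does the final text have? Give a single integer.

Hunk 1: at line 1 remove [auw,ujqdq] add [ayf] -> 5 lines: geu bfp ayf tdrb zuoqj
Hunk 2: at line 1 remove [bfp,ayf,tdrb] add [btx,gqi,zywqm] -> 5 lines: geu btx gqi zywqm zuoqj
Hunk 3: at line 3 remove [zywqm] add [lepsx,ziagc] -> 6 lines: geu btx gqi lepsx ziagc zuoqj
Hunk 4: at line 3 remove [lepsx] add [ofbwn] -> 6 lines: geu btx gqi ofbwn ziagc zuoqj
Final line count: 6

Answer: 6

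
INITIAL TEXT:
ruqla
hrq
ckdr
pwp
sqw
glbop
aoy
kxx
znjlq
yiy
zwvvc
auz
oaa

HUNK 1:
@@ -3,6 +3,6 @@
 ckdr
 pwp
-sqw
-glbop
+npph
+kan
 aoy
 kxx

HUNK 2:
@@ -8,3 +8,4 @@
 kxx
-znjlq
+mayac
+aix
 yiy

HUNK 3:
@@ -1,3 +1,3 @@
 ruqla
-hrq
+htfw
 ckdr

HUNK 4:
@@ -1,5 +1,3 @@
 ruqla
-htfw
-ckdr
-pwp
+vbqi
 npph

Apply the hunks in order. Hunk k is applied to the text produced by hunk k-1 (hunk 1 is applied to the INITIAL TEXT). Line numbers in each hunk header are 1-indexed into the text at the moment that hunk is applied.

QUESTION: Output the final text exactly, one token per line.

Hunk 1: at line 3 remove [sqw,glbop] add [npph,kan] -> 13 lines: ruqla hrq ckdr pwp npph kan aoy kxx znjlq yiy zwvvc auz oaa
Hunk 2: at line 8 remove [znjlq] add [mayac,aix] -> 14 lines: ruqla hrq ckdr pwp npph kan aoy kxx mayac aix yiy zwvvc auz oaa
Hunk 3: at line 1 remove [hrq] add [htfw] -> 14 lines: ruqla htfw ckdr pwp npph kan aoy kxx mayac aix yiy zwvvc auz oaa
Hunk 4: at line 1 remove [htfw,ckdr,pwp] add [vbqi] -> 12 lines: ruqla vbqi npph kan aoy kxx mayac aix yiy zwvvc auz oaa

Answer: ruqla
vbqi
npph
kan
aoy
kxx
mayac
aix
yiy
zwvvc
auz
oaa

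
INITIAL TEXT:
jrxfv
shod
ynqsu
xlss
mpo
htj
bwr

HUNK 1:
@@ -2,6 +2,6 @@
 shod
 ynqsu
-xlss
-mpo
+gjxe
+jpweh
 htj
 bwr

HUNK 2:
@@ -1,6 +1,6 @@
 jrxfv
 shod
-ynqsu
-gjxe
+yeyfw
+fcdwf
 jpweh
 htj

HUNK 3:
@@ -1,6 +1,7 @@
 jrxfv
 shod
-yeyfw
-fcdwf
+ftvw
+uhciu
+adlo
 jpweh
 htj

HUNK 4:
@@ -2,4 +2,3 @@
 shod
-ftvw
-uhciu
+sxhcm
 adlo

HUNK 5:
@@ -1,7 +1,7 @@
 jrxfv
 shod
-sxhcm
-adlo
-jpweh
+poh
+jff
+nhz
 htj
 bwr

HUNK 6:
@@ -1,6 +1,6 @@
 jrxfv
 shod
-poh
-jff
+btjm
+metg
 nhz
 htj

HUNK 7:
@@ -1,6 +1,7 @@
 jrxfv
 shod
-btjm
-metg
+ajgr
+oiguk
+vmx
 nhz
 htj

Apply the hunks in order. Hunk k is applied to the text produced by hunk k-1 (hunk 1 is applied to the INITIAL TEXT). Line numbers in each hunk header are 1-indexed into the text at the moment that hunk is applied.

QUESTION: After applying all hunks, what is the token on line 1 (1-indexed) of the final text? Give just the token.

Answer: jrxfv

Derivation:
Hunk 1: at line 2 remove [xlss,mpo] add [gjxe,jpweh] -> 7 lines: jrxfv shod ynqsu gjxe jpweh htj bwr
Hunk 2: at line 1 remove [ynqsu,gjxe] add [yeyfw,fcdwf] -> 7 lines: jrxfv shod yeyfw fcdwf jpweh htj bwr
Hunk 3: at line 1 remove [yeyfw,fcdwf] add [ftvw,uhciu,adlo] -> 8 lines: jrxfv shod ftvw uhciu adlo jpweh htj bwr
Hunk 4: at line 2 remove [ftvw,uhciu] add [sxhcm] -> 7 lines: jrxfv shod sxhcm adlo jpweh htj bwr
Hunk 5: at line 1 remove [sxhcm,adlo,jpweh] add [poh,jff,nhz] -> 7 lines: jrxfv shod poh jff nhz htj bwr
Hunk 6: at line 1 remove [poh,jff] add [btjm,metg] -> 7 lines: jrxfv shod btjm metg nhz htj bwr
Hunk 7: at line 1 remove [btjm,metg] add [ajgr,oiguk,vmx] -> 8 lines: jrxfv shod ajgr oiguk vmx nhz htj bwr
Final line 1: jrxfv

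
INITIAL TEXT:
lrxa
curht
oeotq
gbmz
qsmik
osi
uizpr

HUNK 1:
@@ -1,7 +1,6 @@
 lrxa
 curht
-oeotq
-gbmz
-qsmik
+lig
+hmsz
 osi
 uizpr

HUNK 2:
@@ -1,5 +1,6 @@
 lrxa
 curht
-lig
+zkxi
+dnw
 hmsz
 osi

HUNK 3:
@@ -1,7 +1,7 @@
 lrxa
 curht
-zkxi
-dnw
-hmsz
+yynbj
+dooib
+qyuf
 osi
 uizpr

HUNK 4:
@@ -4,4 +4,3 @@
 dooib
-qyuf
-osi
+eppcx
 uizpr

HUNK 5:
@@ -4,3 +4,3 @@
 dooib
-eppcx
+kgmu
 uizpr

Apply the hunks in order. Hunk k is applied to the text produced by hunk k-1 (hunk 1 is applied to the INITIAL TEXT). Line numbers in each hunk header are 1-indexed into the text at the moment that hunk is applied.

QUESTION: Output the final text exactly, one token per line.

Hunk 1: at line 1 remove [oeotq,gbmz,qsmik] add [lig,hmsz] -> 6 lines: lrxa curht lig hmsz osi uizpr
Hunk 2: at line 1 remove [lig] add [zkxi,dnw] -> 7 lines: lrxa curht zkxi dnw hmsz osi uizpr
Hunk 3: at line 1 remove [zkxi,dnw,hmsz] add [yynbj,dooib,qyuf] -> 7 lines: lrxa curht yynbj dooib qyuf osi uizpr
Hunk 4: at line 4 remove [qyuf,osi] add [eppcx] -> 6 lines: lrxa curht yynbj dooib eppcx uizpr
Hunk 5: at line 4 remove [eppcx] add [kgmu] -> 6 lines: lrxa curht yynbj dooib kgmu uizpr

Answer: lrxa
curht
yynbj
dooib
kgmu
uizpr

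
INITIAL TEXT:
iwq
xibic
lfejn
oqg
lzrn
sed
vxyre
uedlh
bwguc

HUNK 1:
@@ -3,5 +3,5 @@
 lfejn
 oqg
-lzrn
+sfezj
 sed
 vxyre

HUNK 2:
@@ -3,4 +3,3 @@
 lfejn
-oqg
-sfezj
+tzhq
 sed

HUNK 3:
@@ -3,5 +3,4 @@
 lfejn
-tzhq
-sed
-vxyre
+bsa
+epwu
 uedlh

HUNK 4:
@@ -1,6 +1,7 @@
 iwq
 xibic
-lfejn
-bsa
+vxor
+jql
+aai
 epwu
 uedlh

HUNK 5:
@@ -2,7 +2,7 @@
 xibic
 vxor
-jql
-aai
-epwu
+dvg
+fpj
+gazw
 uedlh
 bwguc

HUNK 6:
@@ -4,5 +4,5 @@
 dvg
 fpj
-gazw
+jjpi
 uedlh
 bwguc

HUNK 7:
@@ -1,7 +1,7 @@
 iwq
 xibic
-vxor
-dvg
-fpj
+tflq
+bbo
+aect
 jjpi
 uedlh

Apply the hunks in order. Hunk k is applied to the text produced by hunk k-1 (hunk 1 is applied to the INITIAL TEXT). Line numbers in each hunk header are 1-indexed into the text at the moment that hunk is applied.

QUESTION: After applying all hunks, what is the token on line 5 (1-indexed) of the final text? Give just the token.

Hunk 1: at line 3 remove [lzrn] add [sfezj] -> 9 lines: iwq xibic lfejn oqg sfezj sed vxyre uedlh bwguc
Hunk 2: at line 3 remove [oqg,sfezj] add [tzhq] -> 8 lines: iwq xibic lfejn tzhq sed vxyre uedlh bwguc
Hunk 3: at line 3 remove [tzhq,sed,vxyre] add [bsa,epwu] -> 7 lines: iwq xibic lfejn bsa epwu uedlh bwguc
Hunk 4: at line 1 remove [lfejn,bsa] add [vxor,jql,aai] -> 8 lines: iwq xibic vxor jql aai epwu uedlh bwguc
Hunk 5: at line 2 remove [jql,aai,epwu] add [dvg,fpj,gazw] -> 8 lines: iwq xibic vxor dvg fpj gazw uedlh bwguc
Hunk 6: at line 4 remove [gazw] add [jjpi] -> 8 lines: iwq xibic vxor dvg fpj jjpi uedlh bwguc
Hunk 7: at line 1 remove [vxor,dvg,fpj] add [tflq,bbo,aect] -> 8 lines: iwq xibic tflq bbo aect jjpi uedlh bwguc
Final line 5: aect

Answer: aect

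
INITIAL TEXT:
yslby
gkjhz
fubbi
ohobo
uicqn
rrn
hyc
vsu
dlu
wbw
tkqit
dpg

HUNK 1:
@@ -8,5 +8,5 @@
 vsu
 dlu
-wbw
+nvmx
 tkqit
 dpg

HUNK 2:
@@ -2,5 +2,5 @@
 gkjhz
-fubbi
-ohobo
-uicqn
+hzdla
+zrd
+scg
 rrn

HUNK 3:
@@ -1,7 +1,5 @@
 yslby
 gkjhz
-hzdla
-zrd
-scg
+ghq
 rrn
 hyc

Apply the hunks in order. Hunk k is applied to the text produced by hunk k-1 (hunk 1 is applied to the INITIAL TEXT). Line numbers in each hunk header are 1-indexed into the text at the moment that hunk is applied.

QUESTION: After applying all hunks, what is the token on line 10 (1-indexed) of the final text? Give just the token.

Hunk 1: at line 8 remove [wbw] add [nvmx] -> 12 lines: yslby gkjhz fubbi ohobo uicqn rrn hyc vsu dlu nvmx tkqit dpg
Hunk 2: at line 2 remove [fubbi,ohobo,uicqn] add [hzdla,zrd,scg] -> 12 lines: yslby gkjhz hzdla zrd scg rrn hyc vsu dlu nvmx tkqit dpg
Hunk 3: at line 1 remove [hzdla,zrd,scg] add [ghq] -> 10 lines: yslby gkjhz ghq rrn hyc vsu dlu nvmx tkqit dpg
Final line 10: dpg

Answer: dpg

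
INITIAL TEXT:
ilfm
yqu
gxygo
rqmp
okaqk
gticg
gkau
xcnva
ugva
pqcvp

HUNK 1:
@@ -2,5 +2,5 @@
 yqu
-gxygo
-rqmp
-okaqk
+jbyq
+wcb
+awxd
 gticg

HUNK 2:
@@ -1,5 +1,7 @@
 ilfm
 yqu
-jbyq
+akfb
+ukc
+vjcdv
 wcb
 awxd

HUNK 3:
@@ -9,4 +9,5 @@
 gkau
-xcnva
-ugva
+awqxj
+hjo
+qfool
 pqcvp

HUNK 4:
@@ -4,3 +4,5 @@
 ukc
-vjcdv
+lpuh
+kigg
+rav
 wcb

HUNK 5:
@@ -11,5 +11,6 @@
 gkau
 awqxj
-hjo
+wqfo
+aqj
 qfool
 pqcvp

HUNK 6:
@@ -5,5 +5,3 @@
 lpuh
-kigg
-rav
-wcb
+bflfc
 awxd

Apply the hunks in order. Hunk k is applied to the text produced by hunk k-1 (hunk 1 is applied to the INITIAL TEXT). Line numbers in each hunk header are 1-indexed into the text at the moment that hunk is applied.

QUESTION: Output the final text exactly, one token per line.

Answer: ilfm
yqu
akfb
ukc
lpuh
bflfc
awxd
gticg
gkau
awqxj
wqfo
aqj
qfool
pqcvp

Derivation:
Hunk 1: at line 2 remove [gxygo,rqmp,okaqk] add [jbyq,wcb,awxd] -> 10 lines: ilfm yqu jbyq wcb awxd gticg gkau xcnva ugva pqcvp
Hunk 2: at line 1 remove [jbyq] add [akfb,ukc,vjcdv] -> 12 lines: ilfm yqu akfb ukc vjcdv wcb awxd gticg gkau xcnva ugva pqcvp
Hunk 3: at line 9 remove [xcnva,ugva] add [awqxj,hjo,qfool] -> 13 lines: ilfm yqu akfb ukc vjcdv wcb awxd gticg gkau awqxj hjo qfool pqcvp
Hunk 4: at line 4 remove [vjcdv] add [lpuh,kigg,rav] -> 15 lines: ilfm yqu akfb ukc lpuh kigg rav wcb awxd gticg gkau awqxj hjo qfool pqcvp
Hunk 5: at line 11 remove [hjo] add [wqfo,aqj] -> 16 lines: ilfm yqu akfb ukc lpuh kigg rav wcb awxd gticg gkau awqxj wqfo aqj qfool pqcvp
Hunk 6: at line 5 remove [kigg,rav,wcb] add [bflfc] -> 14 lines: ilfm yqu akfb ukc lpuh bflfc awxd gticg gkau awqxj wqfo aqj qfool pqcvp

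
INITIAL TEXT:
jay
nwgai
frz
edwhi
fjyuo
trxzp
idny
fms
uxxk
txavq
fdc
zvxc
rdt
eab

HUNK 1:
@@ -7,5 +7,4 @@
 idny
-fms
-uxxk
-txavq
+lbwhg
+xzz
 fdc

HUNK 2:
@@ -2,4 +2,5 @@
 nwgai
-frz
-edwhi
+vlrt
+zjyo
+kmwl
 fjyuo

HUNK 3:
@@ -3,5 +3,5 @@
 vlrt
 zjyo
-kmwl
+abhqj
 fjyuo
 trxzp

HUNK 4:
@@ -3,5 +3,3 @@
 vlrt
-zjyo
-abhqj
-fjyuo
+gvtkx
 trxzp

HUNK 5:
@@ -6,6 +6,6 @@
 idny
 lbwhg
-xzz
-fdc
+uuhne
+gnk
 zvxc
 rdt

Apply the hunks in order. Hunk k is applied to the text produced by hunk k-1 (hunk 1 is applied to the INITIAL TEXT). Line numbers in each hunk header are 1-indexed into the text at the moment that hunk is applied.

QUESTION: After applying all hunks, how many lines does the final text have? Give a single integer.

Answer: 12

Derivation:
Hunk 1: at line 7 remove [fms,uxxk,txavq] add [lbwhg,xzz] -> 13 lines: jay nwgai frz edwhi fjyuo trxzp idny lbwhg xzz fdc zvxc rdt eab
Hunk 2: at line 2 remove [frz,edwhi] add [vlrt,zjyo,kmwl] -> 14 lines: jay nwgai vlrt zjyo kmwl fjyuo trxzp idny lbwhg xzz fdc zvxc rdt eab
Hunk 3: at line 3 remove [kmwl] add [abhqj] -> 14 lines: jay nwgai vlrt zjyo abhqj fjyuo trxzp idny lbwhg xzz fdc zvxc rdt eab
Hunk 4: at line 3 remove [zjyo,abhqj,fjyuo] add [gvtkx] -> 12 lines: jay nwgai vlrt gvtkx trxzp idny lbwhg xzz fdc zvxc rdt eab
Hunk 5: at line 6 remove [xzz,fdc] add [uuhne,gnk] -> 12 lines: jay nwgai vlrt gvtkx trxzp idny lbwhg uuhne gnk zvxc rdt eab
Final line count: 12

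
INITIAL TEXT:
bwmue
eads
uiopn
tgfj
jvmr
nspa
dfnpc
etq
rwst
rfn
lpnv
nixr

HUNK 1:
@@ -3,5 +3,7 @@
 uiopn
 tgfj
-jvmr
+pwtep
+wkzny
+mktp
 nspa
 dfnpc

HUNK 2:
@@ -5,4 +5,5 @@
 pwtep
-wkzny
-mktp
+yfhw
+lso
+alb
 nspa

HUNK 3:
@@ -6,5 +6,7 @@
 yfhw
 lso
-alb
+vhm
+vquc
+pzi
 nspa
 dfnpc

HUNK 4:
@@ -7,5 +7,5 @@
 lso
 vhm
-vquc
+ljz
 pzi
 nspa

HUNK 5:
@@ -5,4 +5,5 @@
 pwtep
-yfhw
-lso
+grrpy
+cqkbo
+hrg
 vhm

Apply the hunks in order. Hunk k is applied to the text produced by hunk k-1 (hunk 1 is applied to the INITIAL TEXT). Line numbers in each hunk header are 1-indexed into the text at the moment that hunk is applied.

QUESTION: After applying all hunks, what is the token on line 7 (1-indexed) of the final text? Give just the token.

Hunk 1: at line 3 remove [jvmr] add [pwtep,wkzny,mktp] -> 14 lines: bwmue eads uiopn tgfj pwtep wkzny mktp nspa dfnpc etq rwst rfn lpnv nixr
Hunk 2: at line 5 remove [wkzny,mktp] add [yfhw,lso,alb] -> 15 lines: bwmue eads uiopn tgfj pwtep yfhw lso alb nspa dfnpc etq rwst rfn lpnv nixr
Hunk 3: at line 6 remove [alb] add [vhm,vquc,pzi] -> 17 lines: bwmue eads uiopn tgfj pwtep yfhw lso vhm vquc pzi nspa dfnpc etq rwst rfn lpnv nixr
Hunk 4: at line 7 remove [vquc] add [ljz] -> 17 lines: bwmue eads uiopn tgfj pwtep yfhw lso vhm ljz pzi nspa dfnpc etq rwst rfn lpnv nixr
Hunk 5: at line 5 remove [yfhw,lso] add [grrpy,cqkbo,hrg] -> 18 lines: bwmue eads uiopn tgfj pwtep grrpy cqkbo hrg vhm ljz pzi nspa dfnpc etq rwst rfn lpnv nixr
Final line 7: cqkbo

Answer: cqkbo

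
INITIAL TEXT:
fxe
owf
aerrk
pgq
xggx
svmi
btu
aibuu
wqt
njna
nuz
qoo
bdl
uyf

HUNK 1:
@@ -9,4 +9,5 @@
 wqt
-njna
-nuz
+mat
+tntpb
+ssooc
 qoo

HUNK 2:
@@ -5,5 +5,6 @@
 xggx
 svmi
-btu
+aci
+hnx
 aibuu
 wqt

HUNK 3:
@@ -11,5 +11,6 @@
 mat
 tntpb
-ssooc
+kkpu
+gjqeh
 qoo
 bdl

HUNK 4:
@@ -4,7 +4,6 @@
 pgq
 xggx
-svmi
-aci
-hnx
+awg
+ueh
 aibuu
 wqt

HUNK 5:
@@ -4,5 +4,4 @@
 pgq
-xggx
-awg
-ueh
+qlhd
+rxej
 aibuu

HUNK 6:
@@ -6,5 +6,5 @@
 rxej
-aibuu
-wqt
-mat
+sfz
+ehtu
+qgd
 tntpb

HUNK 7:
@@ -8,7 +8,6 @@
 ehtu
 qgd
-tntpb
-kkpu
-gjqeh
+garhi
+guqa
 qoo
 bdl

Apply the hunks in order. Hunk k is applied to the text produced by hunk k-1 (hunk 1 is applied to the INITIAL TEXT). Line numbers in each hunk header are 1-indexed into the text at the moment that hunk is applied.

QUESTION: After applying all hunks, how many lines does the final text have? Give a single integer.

Answer: 14

Derivation:
Hunk 1: at line 9 remove [njna,nuz] add [mat,tntpb,ssooc] -> 15 lines: fxe owf aerrk pgq xggx svmi btu aibuu wqt mat tntpb ssooc qoo bdl uyf
Hunk 2: at line 5 remove [btu] add [aci,hnx] -> 16 lines: fxe owf aerrk pgq xggx svmi aci hnx aibuu wqt mat tntpb ssooc qoo bdl uyf
Hunk 3: at line 11 remove [ssooc] add [kkpu,gjqeh] -> 17 lines: fxe owf aerrk pgq xggx svmi aci hnx aibuu wqt mat tntpb kkpu gjqeh qoo bdl uyf
Hunk 4: at line 4 remove [svmi,aci,hnx] add [awg,ueh] -> 16 lines: fxe owf aerrk pgq xggx awg ueh aibuu wqt mat tntpb kkpu gjqeh qoo bdl uyf
Hunk 5: at line 4 remove [xggx,awg,ueh] add [qlhd,rxej] -> 15 lines: fxe owf aerrk pgq qlhd rxej aibuu wqt mat tntpb kkpu gjqeh qoo bdl uyf
Hunk 6: at line 6 remove [aibuu,wqt,mat] add [sfz,ehtu,qgd] -> 15 lines: fxe owf aerrk pgq qlhd rxej sfz ehtu qgd tntpb kkpu gjqeh qoo bdl uyf
Hunk 7: at line 8 remove [tntpb,kkpu,gjqeh] add [garhi,guqa] -> 14 lines: fxe owf aerrk pgq qlhd rxej sfz ehtu qgd garhi guqa qoo bdl uyf
Final line count: 14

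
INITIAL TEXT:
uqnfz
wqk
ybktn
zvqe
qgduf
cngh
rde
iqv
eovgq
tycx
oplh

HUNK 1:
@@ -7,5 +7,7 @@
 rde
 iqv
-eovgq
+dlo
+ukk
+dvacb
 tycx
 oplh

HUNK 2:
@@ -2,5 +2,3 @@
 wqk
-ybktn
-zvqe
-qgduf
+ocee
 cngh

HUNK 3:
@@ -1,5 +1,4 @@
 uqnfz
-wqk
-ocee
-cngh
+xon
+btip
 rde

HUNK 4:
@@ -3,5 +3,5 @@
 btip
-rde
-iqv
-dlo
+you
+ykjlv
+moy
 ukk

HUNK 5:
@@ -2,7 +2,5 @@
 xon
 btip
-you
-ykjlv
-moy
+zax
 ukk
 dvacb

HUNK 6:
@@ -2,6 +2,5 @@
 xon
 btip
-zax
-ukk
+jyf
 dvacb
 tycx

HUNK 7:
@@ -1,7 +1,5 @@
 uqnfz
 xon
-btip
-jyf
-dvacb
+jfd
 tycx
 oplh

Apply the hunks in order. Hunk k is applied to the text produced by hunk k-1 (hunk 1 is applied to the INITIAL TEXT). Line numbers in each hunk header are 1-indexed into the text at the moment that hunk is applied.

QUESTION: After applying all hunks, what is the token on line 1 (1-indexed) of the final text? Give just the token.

Hunk 1: at line 7 remove [eovgq] add [dlo,ukk,dvacb] -> 13 lines: uqnfz wqk ybktn zvqe qgduf cngh rde iqv dlo ukk dvacb tycx oplh
Hunk 2: at line 2 remove [ybktn,zvqe,qgduf] add [ocee] -> 11 lines: uqnfz wqk ocee cngh rde iqv dlo ukk dvacb tycx oplh
Hunk 3: at line 1 remove [wqk,ocee,cngh] add [xon,btip] -> 10 lines: uqnfz xon btip rde iqv dlo ukk dvacb tycx oplh
Hunk 4: at line 3 remove [rde,iqv,dlo] add [you,ykjlv,moy] -> 10 lines: uqnfz xon btip you ykjlv moy ukk dvacb tycx oplh
Hunk 5: at line 2 remove [you,ykjlv,moy] add [zax] -> 8 lines: uqnfz xon btip zax ukk dvacb tycx oplh
Hunk 6: at line 2 remove [zax,ukk] add [jyf] -> 7 lines: uqnfz xon btip jyf dvacb tycx oplh
Hunk 7: at line 1 remove [btip,jyf,dvacb] add [jfd] -> 5 lines: uqnfz xon jfd tycx oplh
Final line 1: uqnfz

Answer: uqnfz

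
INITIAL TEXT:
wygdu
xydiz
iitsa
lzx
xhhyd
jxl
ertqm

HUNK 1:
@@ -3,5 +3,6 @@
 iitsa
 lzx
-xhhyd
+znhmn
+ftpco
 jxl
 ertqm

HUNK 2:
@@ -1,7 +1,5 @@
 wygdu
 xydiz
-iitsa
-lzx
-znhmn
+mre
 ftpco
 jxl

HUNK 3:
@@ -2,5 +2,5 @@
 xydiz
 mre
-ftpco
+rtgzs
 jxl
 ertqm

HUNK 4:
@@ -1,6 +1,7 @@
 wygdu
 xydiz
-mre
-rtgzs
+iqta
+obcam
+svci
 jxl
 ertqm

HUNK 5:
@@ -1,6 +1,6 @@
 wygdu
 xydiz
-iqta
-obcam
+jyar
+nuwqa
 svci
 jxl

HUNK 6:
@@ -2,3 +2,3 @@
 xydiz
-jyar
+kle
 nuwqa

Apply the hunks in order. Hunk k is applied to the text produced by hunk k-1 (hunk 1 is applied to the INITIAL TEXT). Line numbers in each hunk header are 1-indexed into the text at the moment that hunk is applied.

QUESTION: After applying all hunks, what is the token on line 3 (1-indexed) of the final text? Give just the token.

Hunk 1: at line 3 remove [xhhyd] add [znhmn,ftpco] -> 8 lines: wygdu xydiz iitsa lzx znhmn ftpco jxl ertqm
Hunk 2: at line 1 remove [iitsa,lzx,znhmn] add [mre] -> 6 lines: wygdu xydiz mre ftpco jxl ertqm
Hunk 3: at line 2 remove [ftpco] add [rtgzs] -> 6 lines: wygdu xydiz mre rtgzs jxl ertqm
Hunk 4: at line 1 remove [mre,rtgzs] add [iqta,obcam,svci] -> 7 lines: wygdu xydiz iqta obcam svci jxl ertqm
Hunk 5: at line 1 remove [iqta,obcam] add [jyar,nuwqa] -> 7 lines: wygdu xydiz jyar nuwqa svci jxl ertqm
Hunk 6: at line 2 remove [jyar] add [kle] -> 7 lines: wygdu xydiz kle nuwqa svci jxl ertqm
Final line 3: kle

Answer: kle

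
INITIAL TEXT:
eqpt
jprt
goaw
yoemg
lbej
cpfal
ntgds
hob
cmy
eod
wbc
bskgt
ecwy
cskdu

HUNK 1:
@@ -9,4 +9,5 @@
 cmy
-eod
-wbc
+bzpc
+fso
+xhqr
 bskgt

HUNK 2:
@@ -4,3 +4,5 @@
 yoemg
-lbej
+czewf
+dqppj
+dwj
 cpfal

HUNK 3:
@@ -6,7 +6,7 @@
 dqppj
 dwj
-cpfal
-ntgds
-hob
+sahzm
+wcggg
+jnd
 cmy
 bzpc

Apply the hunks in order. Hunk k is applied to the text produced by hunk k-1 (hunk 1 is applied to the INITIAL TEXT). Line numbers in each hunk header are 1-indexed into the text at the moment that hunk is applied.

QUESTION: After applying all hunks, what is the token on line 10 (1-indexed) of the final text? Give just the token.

Answer: jnd

Derivation:
Hunk 1: at line 9 remove [eod,wbc] add [bzpc,fso,xhqr] -> 15 lines: eqpt jprt goaw yoemg lbej cpfal ntgds hob cmy bzpc fso xhqr bskgt ecwy cskdu
Hunk 2: at line 4 remove [lbej] add [czewf,dqppj,dwj] -> 17 lines: eqpt jprt goaw yoemg czewf dqppj dwj cpfal ntgds hob cmy bzpc fso xhqr bskgt ecwy cskdu
Hunk 3: at line 6 remove [cpfal,ntgds,hob] add [sahzm,wcggg,jnd] -> 17 lines: eqpt jprt goaw yoemg czewf dqppj dwj sahzm wcggg jnd cmy bzpc fso xhqr bskgt ecwy cskdu
Final line 10: jnd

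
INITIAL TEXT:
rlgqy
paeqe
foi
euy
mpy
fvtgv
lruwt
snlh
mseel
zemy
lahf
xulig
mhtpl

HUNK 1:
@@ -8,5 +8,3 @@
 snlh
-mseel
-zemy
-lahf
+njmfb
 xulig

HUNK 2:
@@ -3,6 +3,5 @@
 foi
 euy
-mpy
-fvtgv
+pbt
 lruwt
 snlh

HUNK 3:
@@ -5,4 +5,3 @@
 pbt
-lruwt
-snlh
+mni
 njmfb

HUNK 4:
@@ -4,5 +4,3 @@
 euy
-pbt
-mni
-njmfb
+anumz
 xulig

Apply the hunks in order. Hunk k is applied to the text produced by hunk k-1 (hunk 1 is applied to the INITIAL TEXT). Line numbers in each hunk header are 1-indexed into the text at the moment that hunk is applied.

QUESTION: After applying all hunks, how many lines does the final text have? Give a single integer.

Hunk 1: at line 8 remove [mseel,zemy,lahf] add [njmfb] -> 11 lines: rlgqy paeqe foi euy mpy fvtgv lruwt snlh njmfb xulig mhtpl
Hunk 2: at line 3 remove [mpy,fvtgv] add [pbt] -> 10 lines: rlgqy paeqe foi euy pbt lruwt snlh njmfb xulig mhtpl
Hunk 3: at line 5 remove [lruwt,snlh] add [mni] -> 9 lines: rlgqy paeqe foi euy pbt mni njmfb xulig mhtpl
Hunk 4: at line 4 remove [pbt,mni,njmfb] add [anumz] -> 7 lines: rlgqy paeqe foi euy anumz xulig mhtpl
Final line count: 7

Answer: 7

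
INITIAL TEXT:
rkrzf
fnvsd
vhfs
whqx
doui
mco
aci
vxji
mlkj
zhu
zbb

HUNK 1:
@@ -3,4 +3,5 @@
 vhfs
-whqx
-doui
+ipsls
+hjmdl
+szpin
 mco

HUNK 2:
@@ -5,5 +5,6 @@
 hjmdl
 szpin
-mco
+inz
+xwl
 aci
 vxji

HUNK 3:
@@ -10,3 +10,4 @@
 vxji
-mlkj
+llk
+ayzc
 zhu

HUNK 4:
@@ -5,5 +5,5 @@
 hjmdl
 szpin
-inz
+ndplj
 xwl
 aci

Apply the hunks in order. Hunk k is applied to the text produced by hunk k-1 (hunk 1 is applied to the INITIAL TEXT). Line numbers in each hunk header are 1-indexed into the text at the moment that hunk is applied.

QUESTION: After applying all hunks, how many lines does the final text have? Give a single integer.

Answer: 14

Derivation:
Hunk 1: at line 3 remove [whqx,doui] add [ipsls,hjmdl,szpin] -> 12 lines: rkrzf fnvsd vhfs ipsls hjmdl szpin mco aci vxji mlkj zhu zbb
Hunk 2: at line 5 remove [mco] add [inz,xwl] -> 13 lines: rkrzf fnvsd vhfs ipsls hjmdl szpin inz xwl aci vxji mlkj zhu zbb
Hunk 3: at line 10 remove [mlkj] add [llk,ayzc] -> 14 lines: rkrzf fnvsd vhfs ipsls hjmdl szpin inz xwl aci vxji llk ayzc zhu zbb
Hunk 4: at line 5 remove [inz] add [ndplj] -> 14 lines: rkrzf fnvsd vhfs ipsls hjmdl szpin ndplj xwl aci vxji llk ayzc zhu zbb
Final line count: 14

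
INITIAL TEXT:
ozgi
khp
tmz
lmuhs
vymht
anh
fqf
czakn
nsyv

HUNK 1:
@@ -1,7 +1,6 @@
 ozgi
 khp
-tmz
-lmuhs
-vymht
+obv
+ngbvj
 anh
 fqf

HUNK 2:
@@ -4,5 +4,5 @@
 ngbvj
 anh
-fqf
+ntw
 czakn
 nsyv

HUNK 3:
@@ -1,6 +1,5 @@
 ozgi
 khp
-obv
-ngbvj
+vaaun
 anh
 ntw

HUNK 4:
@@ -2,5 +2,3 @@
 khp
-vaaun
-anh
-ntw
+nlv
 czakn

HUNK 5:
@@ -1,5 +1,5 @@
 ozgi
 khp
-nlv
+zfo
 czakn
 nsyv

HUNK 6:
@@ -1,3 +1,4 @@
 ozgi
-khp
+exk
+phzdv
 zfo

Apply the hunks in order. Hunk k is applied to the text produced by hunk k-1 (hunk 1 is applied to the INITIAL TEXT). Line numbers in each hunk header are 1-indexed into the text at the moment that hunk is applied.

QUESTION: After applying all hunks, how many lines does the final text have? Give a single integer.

Hunk 1: at line 1 remove [tmz,lmuhs,vymht] add [obv,ngbvj] -> 8 lines: ozgi khp obv ngbvj anh fqf czakn nsyv
Hunk 2: at line 4 remove [fqf] add [ntw] -> 8 lines: ozgi khp obv ngbvj anh ntw czakn nsyv
Hunk 3: at line 1 remove [obv,ngbvj] add [vaaun] -> 7 lines: ozgi khp vaaun anh ntw czakn nsyv
Hunk 4: at line 2 remove [vaaun,anh,ntw] add [nlv] -> 5 lines: ozgi khp nlv czakn nsyv
Hunk 5: at line 1 remove [nlv] add [zfo] -> 5 lines: ozgi khp zfo czakn nsyv
Hunk 6: at line 1 remove [khp] add [exk,phzdv] -> 6 lines: ozgi exk phzdv zfo czakn nsyv
Final line count: 6

Answer: 6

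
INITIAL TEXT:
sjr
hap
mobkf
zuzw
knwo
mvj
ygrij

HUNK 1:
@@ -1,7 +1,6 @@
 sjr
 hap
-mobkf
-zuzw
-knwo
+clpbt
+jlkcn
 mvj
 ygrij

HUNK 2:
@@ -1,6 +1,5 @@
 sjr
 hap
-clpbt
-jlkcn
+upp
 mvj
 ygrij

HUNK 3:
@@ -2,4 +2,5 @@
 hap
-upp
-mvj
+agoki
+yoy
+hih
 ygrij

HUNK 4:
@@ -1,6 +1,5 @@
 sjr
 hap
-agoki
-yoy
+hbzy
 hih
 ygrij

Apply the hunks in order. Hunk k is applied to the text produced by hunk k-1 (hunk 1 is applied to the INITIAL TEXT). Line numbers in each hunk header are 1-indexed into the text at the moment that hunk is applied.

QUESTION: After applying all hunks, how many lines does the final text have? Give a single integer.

Hunk 1: at line 1 remove [mobkf,zuzw,knwo] add [clpbt,jlkcn] -> 6 lines: sjr hap clpbt jlkcn mvj ygrij
Hunk 2: at line 1 remove [clpbt,jlkcn] add [upp] -> 5 lines: sjr hap upp mvj ygrij
Hunk 3: at line 2 remove [upp,mvj] add [agoki,yoy,hih] -> 6 lines: sjr hap agoki yoy hih ygrij
Hunk 4: at line 1 remove [agoki,yoy] add [hbzy] -> 5 lines: sjr hap hbzy hih ygrij
Final line count: 5

Answer: 5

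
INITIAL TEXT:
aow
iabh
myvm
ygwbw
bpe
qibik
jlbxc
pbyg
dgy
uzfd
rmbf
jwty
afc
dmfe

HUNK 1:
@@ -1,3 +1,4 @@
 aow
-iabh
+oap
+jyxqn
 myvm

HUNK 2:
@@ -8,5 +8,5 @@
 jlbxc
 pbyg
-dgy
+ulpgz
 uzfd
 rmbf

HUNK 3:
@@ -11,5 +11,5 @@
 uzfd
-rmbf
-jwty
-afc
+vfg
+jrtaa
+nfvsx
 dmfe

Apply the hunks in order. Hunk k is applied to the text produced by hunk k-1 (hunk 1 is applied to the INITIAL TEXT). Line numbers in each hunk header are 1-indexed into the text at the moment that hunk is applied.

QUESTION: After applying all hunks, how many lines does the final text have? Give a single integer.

Hunk 1: at line 1 remove [iabh] add [oap,jyxqn] -> 15 lines: aow oap jyxqn myvm ygwbw bpe qibik jlbxc pbyg dgy uzfd rmbf jwty afc dmfe
Hunk 2: at line 8 remove [dgy] add [ulpgz] -> 15 lines: aow oap jyxqn myvm ygwbw bpe qibik jlbxc pbyg ulpgz uzfd rmbf jwty afc dmfe
Hunk 3: at line 11 remove [rmbf,jwty,afc] add [vfg,jrtaa,nfvsx] -> 15 lines: aow oap jyxqn myvm ygwbw bpe qibik jlbxc pbyg ulpgz uzfd vfg jrtaa nfvsx dmfe
Final line count: 15

Answer: 15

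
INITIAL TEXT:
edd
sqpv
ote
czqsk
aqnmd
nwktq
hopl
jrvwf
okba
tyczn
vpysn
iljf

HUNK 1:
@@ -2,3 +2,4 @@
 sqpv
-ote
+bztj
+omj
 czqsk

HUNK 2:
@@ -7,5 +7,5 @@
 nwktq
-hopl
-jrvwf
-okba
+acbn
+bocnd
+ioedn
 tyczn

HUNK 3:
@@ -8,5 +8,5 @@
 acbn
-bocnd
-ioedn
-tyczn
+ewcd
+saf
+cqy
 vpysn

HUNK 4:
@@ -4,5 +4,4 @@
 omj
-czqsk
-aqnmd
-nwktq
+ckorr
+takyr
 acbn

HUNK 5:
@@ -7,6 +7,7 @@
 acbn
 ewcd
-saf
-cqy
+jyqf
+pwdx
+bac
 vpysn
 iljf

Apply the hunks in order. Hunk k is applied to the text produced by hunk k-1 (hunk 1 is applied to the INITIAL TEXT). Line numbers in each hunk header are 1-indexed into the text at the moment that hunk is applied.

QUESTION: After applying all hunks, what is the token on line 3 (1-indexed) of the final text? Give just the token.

Hunk 1: at line 2 remove [ote] add [bztj,omj] -> 13 lines: edd sqpv bztj omj czqsk aqnmd nwktq hopl jrvwf okba tyczn vpysn iljf
Hunk 2: at line 7 remove [hopl,jrvwf,okba] add [acbn,bocnd,ioedn] -> 13 lines: edd sqpv bztj omj czqsk aqnmd nwktq acbn bocnd ioedn tyczn vpysn iljf
Hunk 3: at line 8 remove [bocnd,ioedn,tyczn] add [ewcd,saf,cqy] -> 13 lines: edd sqpv bztj omj czqsk aqnmd nwktq acbn ewcd saf cqy vpysn iljf
Hunk 4: at line 4 remove [czqsk,aqnmd,nwktq] add [ckorr,takyr] -> 12 lines: edd sqpv bztj omj ckorr takyr acbn ewcd saf cqy vpysn iljf
Hunk 5: at line 7 remove [saf,cqy] add [jyqf,pwdx,bac] -> 13 lines: edd sqpv bztj omj ckorr takyr acbn ewcd jyqf pwdx bac vpysn iljf
Final line 3: bztj

Answer: bztj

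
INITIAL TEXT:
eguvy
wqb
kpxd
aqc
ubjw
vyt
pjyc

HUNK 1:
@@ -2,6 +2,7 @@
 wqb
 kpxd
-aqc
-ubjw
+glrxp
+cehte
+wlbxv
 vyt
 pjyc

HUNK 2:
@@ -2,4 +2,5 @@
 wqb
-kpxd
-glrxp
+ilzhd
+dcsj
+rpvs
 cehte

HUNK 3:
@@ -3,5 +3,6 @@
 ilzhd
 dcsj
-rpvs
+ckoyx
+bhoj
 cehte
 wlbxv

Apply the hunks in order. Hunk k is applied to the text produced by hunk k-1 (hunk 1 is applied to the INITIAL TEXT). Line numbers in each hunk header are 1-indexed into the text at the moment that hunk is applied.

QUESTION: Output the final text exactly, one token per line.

Answer: eguvy
wqb
ilzhd
dcsj
ckoyx
bhoj
cehte
wlbxv
vyt
pjyc

Derivation:
Hunk 1: at line 2 remove [aqc,ubjw] add [glrxp,cehte,wlbxv] -> 8 lines: eguvy wqb kpxd glrxp cehte wlbxv vyt pjyc
Hunk 2: at line 2 remove [kpxd,glrxp] add [ilzhd,dcsj,rpvs] -> 9 lines: eguvy wqb ilzhd dcsj rpvs cehte wlbxv vyt pjyc
Hunk 3: at line 3 remove [rpvs] add [ckoyx,bhoj] -> 10 lines: eguvy wqb ilzhd dcsj ckoyx bhoj cehte wlbxv vyt pjyc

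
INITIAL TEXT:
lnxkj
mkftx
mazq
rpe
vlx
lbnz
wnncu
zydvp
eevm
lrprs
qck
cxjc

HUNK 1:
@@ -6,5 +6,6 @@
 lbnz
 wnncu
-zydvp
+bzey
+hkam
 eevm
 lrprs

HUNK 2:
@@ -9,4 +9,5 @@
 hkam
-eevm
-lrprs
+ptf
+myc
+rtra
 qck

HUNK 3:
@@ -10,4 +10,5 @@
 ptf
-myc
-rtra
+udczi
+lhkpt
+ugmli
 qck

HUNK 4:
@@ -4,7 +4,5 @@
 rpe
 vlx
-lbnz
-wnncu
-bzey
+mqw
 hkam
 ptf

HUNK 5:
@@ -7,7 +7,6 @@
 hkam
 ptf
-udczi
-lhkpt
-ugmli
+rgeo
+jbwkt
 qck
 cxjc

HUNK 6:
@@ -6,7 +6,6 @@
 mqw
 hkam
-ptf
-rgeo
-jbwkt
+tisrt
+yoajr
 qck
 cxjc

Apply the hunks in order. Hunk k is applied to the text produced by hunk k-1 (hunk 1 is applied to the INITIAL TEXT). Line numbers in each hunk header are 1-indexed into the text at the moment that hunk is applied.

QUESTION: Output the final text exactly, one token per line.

Hunk 1: at line 6 remove [zydvp] add [bzey,hkam] -> 13 lines: lnxkj mkftx mazq rpe vlx lbnz wnncu bzey hkam eevm lrprs qck cxjc
Hunk 2: at line 9 remove [eevm,lrprs] add [ptf,myc,rtra] -> 14 lines: lnxkj mkftx mazq rpe vlx lbnz wnncu bzey hkam ptf myc rtra qck cxjc
Hunk 3: at line 10 remove [myc,rtra] add [udczi,lhkpt,ugmli] -> 15 lines: lnxkj mkftx mazq rpe vlx lbnz wnncu bzey hkam ptf udczi lhkpt ugmli qck cxjc
Hunk 4: at line 4 remove [lbnz,wnncu,bzey] add [mqw] -> 13 lines: lnxkj mkftx mazq rpe vlx mqw hkam ptf udczi lhkpt ugmli qck cxjc
Hunk 5: at line 7 remove [udczi,lhkpt,ugmli] add [rgeo,jbwkt] -> 12 lines: lnxkj mkftx mazq rpe vlx mqw hkam ptf rgeo jbwkt qck cxjc
Hunk 6: at line 6 remove [ptf,rgeo,jbwkt] add [tisrt,yoajr] -> 11 lines: lnxkj mkftx mazq rpe vlx mqw hkam tisrt yoajr qck cxjc

Answer: lnxkj
mkftx
mazq
rpe
vlx
mqw
hkam
tisrt
yoajr
qck
cxjc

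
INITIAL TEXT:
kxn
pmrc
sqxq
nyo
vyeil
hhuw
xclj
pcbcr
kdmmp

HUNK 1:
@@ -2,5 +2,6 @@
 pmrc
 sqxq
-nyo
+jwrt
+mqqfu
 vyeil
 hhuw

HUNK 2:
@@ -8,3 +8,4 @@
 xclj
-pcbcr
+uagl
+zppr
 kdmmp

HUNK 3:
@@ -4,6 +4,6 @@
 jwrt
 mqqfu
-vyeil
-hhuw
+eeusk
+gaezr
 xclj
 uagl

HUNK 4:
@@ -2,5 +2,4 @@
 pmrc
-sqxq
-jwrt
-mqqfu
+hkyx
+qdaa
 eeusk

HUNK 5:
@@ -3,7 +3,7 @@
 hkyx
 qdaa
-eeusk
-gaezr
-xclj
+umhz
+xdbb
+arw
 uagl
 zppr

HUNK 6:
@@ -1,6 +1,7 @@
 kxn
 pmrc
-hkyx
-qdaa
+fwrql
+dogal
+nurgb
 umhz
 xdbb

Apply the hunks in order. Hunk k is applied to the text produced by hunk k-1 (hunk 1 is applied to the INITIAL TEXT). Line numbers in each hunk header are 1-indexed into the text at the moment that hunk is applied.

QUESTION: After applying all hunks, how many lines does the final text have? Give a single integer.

Hunk 1: at line 2 remove [nyo] add [jwrt,mqqfu] -> 10 lines: kxn pmrc sqxq jwrt mqqfu vyeil hhuw xclj pcbcr kdmmp
Hunk 2: at line 8 remove [pcbcr] add [uagl,zppr] -> 11 lines: kxn pmrc sqxq jwrt mqqfu vyeil hhuw xclj uagl zppr kdmmp
Hunk 3: at line 4 remove [vyeil,hhuw] add [eeusk,gaezr] -> 11 lines: kxn pmrc sqxq jwrt mqqfu eeusk gaezr xclj uagl zppr kdmmp
Hunk 4: at line 2 remove [sqxq,jwrt,mqqfu] add [hkyx,qdaa] -> 10 lines: kxn pmrc hkyx qdaa eeusk gaezr xclj uagl zppr kdmmp
Hunk 5: at line 3 remove [eeusk,gaezr,xclj] add [umhz,xdbb,arw] -> 10 lines: kxn pmrc hkyx qdaa umhz xdbb arw uagl zppr kdmmp
Hunk 6: at line 1 remove [hkyx,qdaa] add [fwrql,dogal,nurgb] -> 11 lines: kxn pmrc fwrql dogal nurgb umhz xdbb arw uagl zppr kdmmp
Final line count: 11

Answer: 11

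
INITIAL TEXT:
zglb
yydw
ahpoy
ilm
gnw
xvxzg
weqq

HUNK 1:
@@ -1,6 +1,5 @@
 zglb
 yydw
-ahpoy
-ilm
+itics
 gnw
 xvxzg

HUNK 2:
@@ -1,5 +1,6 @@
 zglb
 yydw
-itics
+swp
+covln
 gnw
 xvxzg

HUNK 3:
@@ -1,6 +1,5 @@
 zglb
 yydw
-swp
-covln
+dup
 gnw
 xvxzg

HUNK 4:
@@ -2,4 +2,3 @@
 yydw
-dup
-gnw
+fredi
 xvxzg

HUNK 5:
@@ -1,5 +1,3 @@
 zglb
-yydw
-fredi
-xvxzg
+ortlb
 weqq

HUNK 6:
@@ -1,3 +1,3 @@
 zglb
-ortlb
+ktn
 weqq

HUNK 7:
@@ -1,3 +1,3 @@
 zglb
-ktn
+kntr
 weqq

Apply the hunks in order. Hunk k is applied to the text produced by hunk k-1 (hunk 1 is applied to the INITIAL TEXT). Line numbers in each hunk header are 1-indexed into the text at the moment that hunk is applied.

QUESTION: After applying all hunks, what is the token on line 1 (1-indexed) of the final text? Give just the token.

Hunk 1: at line 1 remove [ahpoy,ilm] add [itics] -> 6 lines: zglb yydw itics gnw xvxzg weqq
Hunk 2: at line 1 remove [itics] add [swp,covln] -> 7 lines: zglb yydw swp covln gnw xvxzg weqq
Hunk 3: at line 1 remove [swp,covln] add [dup] -> 6 lines: zglb yydw dup gnw xvxzg weqq
Hunk 4: at line 2 remove [dup,gnw] add [fredi] -> 5 lines: zglb yydw fredi xvxzg weqq
Hunk 5: at line 1 remove [yydw,fredi,xvxzg] add [ortlb] -> 3 lines: zglb ortlb weqq
Hunk 6: at line 1 remove [ortlb] add [ktn] -> 3 lines: zglb ktn weqq
Hunk 7: at line 1 remove [ktn] add [kntr] -> 3 lines: zglb kntr weqq
Final line 1: zglb

Answer: zglb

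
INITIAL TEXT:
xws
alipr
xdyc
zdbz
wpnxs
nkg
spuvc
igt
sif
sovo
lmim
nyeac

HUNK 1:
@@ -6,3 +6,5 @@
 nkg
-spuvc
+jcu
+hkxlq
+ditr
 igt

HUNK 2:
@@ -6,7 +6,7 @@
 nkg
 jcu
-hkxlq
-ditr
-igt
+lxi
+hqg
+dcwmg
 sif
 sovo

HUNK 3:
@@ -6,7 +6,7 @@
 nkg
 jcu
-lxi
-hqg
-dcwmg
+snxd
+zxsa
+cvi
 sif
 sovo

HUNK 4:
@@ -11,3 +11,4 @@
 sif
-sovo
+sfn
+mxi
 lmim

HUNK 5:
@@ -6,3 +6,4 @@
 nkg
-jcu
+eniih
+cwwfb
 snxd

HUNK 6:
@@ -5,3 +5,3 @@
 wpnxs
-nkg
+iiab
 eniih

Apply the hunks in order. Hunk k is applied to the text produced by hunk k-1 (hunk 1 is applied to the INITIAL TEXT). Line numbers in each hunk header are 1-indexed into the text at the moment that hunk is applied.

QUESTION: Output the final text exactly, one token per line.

Hunk 1: at line 6 remove [spuvc] add [jcu,hkxlq,ditr] -> 14 lines: xws alipr xdyc zdbz wpnxs nkg jcu hkxlq ditr igt sif sovo lmim nyeac
Hunk 2: at line 6 remove [hkxlq,ditr,igt] add [lxi,hqg,dcwmg] -> 14 lines: xws alipr xdyc zdbz wpnxs nkg jcu lxi hqg dcwmg sif sovo lmim nyeac
Hunk 3: at line 6 remove [lxi,hqg,dcwmg] add [snxd,zxsa,cvi] -> 14 lines: xws alipr xdyc zdbz wpnxs nkg jcu snxd zxsa cvi sif sovo lmim nyeac
Hunk 4: at line 11 remove [sovo] add [sfn,mxi] -> 15 lines: xws alipr xdyc zdbz wpnxs nkg jcu snxd zxsa cvi sif sfn mxi lmim nyeac
Hunk 5: at line 6 remove [jcu] add [eniih,cwwfb] -> 16 lines: xws alipr xdyc zdbz wpnxs nkg eniih cwwfb snxd zxsa cvi sif sfn mxi lmim nyeac
Hunk 6: at line 5 remove [nkg] add [iiab] -> 16 lines: xws alipr xdyc zdbz wpnxs iiab eniih cwwfb snxd zxsa cvi sif sfn mxi lmim nyeac

Answer: xws
alipr
xdyc
zdbz
wpnxs
iiab
eniih
cwwfb
snxd
zxsa
cvi
sif
sfn
mxi
lmim
nyeac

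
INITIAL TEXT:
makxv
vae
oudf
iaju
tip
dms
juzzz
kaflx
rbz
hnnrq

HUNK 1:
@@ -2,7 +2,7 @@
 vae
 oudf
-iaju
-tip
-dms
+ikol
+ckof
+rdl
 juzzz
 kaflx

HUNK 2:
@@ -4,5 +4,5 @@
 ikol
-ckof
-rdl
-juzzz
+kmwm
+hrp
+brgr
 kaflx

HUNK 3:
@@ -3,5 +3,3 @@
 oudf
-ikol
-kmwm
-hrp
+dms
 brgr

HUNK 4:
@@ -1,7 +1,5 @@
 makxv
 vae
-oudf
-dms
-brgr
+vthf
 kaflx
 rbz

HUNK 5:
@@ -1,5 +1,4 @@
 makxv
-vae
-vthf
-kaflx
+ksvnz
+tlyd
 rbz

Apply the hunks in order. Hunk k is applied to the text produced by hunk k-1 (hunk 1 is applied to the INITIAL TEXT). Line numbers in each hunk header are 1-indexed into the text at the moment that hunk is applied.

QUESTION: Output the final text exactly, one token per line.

Answer: makxv
ksvnz
tlyd
rbz
hnnrq

Derivation:
Hunk 1: at line 2 remove [iaju,tip,dms] add [ikol,ckof,rdl] -> 10 lines: makxv vae oudf ikol ckof rdl juzzz kaflx rbz hnnrq
Hunk 2: at line 4 remove [ckof,rdl,juzzz] add [kmwm,hrp,brgr] -> 10 lines: makxv vae oudf ikol kmwm hrp brgr kaflx rbz hnnrq
Hunk 3: at line 3 remove [ikol,kmwm,hrp] add [dms] -> 8 lines: makxv vae oudf dms brgr kaflx rbz hnnrq
Hunk 4: at line 1 remove [oudf,dms,brgr] add [vthf] -> 6 lines: makxv vae vthf kaflx rbz hnnrq
Hunk 5: at line 1 remove [vae,vthf,kaflx] add [ksvnz,tlyd] -> 5 lines: makxv ksvnz tlyd rbz hnnrq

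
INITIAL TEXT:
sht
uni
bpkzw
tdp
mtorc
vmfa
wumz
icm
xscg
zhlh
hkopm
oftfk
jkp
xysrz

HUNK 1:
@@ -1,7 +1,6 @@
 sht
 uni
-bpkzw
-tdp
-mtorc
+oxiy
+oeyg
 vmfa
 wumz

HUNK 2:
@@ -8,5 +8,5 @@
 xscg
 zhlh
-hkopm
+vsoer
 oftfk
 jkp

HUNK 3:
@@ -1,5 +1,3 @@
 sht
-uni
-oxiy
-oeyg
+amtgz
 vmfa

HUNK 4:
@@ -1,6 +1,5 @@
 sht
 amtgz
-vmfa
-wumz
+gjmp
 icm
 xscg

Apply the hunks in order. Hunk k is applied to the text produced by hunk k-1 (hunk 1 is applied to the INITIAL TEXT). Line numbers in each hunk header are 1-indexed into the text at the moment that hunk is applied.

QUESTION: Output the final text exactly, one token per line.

Answer: sht
amtgz
gjmp
icm
xscg
zhlh
vsoer
oftfk
jkp
xysrz

Derivation:
Hunk 1: at line 1 remove [bpkzw,tdp,mtorc] add [oxiy,oeyg] -> 13 lines: sht uni oxiy oeyg vmfa wumz icm xscg zhlh hkopm oftfk jkp xysrz
Hunk 2: at line 8 remove [hkopm] add [vsoer] -> 13 lines: sht uni oxiy oeyg vmfa wumz icm xscg zhlh vsoer oftfk jkp xysrz
Hunk 3: at line 1 remove [uni,oxiy,oeyg] add [amtgz] -> 11 lines: sht amtgz vmfa wumz icm xscg zhlh vsoer oftfk jkp xysrz
Hunk 4: at line 1 remove [vmfa,wumz] add [gjmp] -> 10 lines: sht amtgz gjmp icm xscg zhlh vsoer oftfk jkp xysrz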